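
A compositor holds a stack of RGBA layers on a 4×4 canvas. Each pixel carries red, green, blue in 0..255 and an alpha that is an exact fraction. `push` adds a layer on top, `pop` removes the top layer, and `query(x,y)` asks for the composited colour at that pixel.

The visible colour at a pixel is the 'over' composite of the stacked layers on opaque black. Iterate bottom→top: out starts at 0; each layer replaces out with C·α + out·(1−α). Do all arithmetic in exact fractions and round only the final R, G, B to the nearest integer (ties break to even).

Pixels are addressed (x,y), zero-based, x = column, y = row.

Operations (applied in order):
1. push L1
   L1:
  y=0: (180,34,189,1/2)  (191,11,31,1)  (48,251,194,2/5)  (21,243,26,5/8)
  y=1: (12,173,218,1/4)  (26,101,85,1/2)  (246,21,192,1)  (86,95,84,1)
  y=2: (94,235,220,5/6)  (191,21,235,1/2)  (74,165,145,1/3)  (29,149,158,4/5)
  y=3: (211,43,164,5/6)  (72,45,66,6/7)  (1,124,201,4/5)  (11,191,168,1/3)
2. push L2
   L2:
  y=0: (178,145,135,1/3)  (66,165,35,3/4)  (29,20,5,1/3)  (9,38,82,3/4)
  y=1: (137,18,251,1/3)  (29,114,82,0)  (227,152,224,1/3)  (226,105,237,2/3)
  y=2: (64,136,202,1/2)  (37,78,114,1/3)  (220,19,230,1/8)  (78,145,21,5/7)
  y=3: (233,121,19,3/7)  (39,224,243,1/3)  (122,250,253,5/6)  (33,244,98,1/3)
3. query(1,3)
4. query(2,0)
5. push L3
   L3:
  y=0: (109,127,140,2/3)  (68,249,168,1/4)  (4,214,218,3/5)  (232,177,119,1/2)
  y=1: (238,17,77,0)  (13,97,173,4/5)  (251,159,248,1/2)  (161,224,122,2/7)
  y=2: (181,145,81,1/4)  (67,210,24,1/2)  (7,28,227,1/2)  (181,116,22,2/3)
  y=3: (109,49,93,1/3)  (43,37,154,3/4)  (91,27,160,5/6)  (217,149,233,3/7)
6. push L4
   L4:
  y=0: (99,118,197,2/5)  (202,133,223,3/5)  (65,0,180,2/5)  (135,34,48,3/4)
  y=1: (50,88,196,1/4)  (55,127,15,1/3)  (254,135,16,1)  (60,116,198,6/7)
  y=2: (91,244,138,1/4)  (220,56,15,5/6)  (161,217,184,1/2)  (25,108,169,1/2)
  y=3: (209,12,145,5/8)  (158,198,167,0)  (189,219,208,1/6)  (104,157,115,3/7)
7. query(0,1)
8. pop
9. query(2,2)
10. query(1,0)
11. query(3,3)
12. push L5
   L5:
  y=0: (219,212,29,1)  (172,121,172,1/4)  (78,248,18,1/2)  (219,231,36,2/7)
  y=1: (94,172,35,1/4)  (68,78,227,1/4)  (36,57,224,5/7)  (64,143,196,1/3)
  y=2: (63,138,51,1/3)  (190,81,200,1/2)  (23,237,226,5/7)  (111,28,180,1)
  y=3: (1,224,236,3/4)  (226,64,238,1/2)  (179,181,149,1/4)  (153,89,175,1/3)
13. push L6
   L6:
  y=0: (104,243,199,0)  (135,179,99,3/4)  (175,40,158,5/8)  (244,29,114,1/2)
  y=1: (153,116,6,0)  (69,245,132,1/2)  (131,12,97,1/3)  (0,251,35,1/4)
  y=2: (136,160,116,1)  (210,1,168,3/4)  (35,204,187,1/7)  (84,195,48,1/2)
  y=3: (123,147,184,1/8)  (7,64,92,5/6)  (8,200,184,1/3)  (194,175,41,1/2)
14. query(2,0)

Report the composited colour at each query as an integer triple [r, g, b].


(1,3) stack=L1,L2; from [0,0,0]:
L1 α=6/7: [432/7, 270/7, 396/7]
L2 α=1/3: [379/7, 2108/21, 831/7]
= [54, 100, 119]

query (2,0) [L1,L2] — begin 0,0,0
+L1 (α=2/5) → [96/5, 502/5, 388/5]
+L2 (α=1/3) → [337/15, 368/5, 267/5]
→ [22, 74, 53]

query (0,1) [L1,L2,L3,L4] — begin 0,0,0
L1 α=1/4: [3, 173/4, 109/2]
L2 α=1/3: [143/3, 209/6, 120]
L3 α=0: [143/3, 209/6, 120]
L4 α=1/4: [193/4, 385/8, 139]
→ [48, 48, 139]

(2,2) stack=L1,L2,L3; from [0,0,0]:
L1 α=1/3: [74/3, 55, 145/3]
L2 α=1/8: [589/12, 101/2, 1705/24]
L3 α=1/2: [673/24, 157/4, 7153/48]
rounded: [28, 39, 149]

at x=1,y=0 over L1,L2,L3:
+L1 (α=1) → [191, 11, 31]
+L2 (α=3/4) → [389/4, 253/2, 34]
+L3 (α=1/4) → [1439/16, 1257/8, 135/2]
rounded: [90, 157, 68]

at x=3,y=3 over L1,L2,L3:
L1 α=1/3: [11/3, 191/3, 56]
L2 α=1/3: [121/9, 1114/9, 70]
L3 α=3/7: [6343/63, 8479/63, 979/7]
= [101, 135, 140]

query (2,0) [L1,L2,L3,L5,L6] — begin 0,0,0
after L1 α=2/5: [96/5, 502/5, 388/5]
after L2 α=1/3: [337/15, 368/5, 267/5]
after L3 α=3/5: [854/75, 3946/25, 3804/25]
after L5 α=1/2: [3352/75, 5073/25, 2127/25]
after L6 α=5/8: [25227/200, 20219/200, 26131/200]
= [126, 101, 131]


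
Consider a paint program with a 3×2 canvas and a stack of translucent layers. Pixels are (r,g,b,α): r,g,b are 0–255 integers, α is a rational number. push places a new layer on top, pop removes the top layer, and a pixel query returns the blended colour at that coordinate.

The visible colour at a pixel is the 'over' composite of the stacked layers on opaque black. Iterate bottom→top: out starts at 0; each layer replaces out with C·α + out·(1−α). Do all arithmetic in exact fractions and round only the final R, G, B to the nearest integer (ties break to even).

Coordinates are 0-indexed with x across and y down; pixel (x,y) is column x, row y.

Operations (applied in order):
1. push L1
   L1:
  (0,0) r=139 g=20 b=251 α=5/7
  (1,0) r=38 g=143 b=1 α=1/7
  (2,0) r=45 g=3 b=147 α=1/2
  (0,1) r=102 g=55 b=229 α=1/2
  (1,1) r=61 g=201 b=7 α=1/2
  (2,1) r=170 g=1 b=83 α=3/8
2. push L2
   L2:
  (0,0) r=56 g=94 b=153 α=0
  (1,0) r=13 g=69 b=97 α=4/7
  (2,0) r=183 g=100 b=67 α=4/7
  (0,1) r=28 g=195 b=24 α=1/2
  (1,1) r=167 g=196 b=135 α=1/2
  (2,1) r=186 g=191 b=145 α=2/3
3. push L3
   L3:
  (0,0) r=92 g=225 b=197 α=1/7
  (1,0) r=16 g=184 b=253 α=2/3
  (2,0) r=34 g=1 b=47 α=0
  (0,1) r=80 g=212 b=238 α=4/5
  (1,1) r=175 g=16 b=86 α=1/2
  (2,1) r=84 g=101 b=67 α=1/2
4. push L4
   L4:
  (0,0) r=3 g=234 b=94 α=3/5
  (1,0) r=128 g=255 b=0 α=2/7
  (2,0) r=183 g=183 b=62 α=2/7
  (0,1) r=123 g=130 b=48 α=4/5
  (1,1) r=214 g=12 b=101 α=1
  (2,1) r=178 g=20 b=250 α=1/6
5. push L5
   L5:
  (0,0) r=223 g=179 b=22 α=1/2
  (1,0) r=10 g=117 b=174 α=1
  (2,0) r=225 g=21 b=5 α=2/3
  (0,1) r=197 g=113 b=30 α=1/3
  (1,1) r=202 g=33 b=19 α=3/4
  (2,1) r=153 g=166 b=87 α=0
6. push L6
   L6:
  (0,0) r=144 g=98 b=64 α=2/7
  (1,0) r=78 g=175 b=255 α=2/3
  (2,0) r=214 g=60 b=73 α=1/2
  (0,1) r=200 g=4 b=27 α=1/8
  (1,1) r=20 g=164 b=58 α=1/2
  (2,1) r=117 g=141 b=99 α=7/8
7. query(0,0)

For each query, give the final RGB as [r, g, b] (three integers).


query (0,0) [L1,L2,L3,L4,L5,L6] — begin 0,0,0
+L1 (α=5/7) → [695/7, 100/7, 1255/7]
+L2 (α=0) → [695/7, 100/7, 1255/7]
+L3 (α=1/7) → [4814/49, 2175/49, 8909/49]
+L4 (α=3/5) → [10069/245, 38748/245, 31636/245]
+L5 (α=1/2) → [32352/245, 82603/490, 18513/245]
+L6 (α=2/7) → [46464/343, 101811/686, 24785/343]
= [135, 148, 72]


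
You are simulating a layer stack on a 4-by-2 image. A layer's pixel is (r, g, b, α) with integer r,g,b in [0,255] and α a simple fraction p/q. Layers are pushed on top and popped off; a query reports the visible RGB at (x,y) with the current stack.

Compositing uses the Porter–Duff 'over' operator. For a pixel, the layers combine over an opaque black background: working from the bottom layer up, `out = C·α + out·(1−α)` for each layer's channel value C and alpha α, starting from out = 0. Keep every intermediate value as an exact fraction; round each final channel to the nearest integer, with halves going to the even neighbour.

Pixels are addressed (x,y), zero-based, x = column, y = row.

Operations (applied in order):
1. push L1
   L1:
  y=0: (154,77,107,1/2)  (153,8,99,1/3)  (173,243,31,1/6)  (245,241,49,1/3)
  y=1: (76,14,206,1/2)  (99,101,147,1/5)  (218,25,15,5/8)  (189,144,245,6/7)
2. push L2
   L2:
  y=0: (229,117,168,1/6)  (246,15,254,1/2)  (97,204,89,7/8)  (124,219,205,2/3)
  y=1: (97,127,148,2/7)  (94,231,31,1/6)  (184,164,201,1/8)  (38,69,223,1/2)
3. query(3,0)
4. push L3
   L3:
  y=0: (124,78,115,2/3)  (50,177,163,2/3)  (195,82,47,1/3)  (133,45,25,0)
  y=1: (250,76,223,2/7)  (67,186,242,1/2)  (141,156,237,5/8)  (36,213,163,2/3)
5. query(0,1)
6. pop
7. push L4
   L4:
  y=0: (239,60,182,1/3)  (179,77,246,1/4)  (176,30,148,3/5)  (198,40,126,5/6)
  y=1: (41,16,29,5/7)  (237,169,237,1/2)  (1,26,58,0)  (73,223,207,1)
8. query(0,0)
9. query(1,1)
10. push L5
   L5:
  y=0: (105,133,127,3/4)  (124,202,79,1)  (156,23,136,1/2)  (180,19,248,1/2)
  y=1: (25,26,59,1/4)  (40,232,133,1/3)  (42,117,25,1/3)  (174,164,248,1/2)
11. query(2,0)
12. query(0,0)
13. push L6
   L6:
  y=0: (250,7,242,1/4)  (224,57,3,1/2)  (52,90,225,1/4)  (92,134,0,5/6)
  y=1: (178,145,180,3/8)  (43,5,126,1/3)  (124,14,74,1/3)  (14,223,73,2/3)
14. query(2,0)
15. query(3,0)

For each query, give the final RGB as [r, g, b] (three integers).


query (3,0) [L1,L2] — begin 0,0,0
+L1 (α=1/3) → [245/3, 241/3, 49/3]
+L2 (α=2/3) → [989/9, 1555/9, 1279/9]
rounded: [110, 173, 142]

at x=0,y=1 over L1,L2,L3:
+L1 (α=1/2) → [38, 7, 103]
+L2 (α=2/7) → [384/7, 289/7, 811/7]
+L3 (α=2/7) → [5420/49, 2509/49, 7177/49]
= [111, 51, 146]

query (0,0) [L1,L2,L4] — begin 0,0,0
after L1 α=1/2: [77, 77/2, 107/2]
after L2 α=1/6: [307/3, 619/12, 871/12]
after L4 α=1/3: [1331/9, 979/18, 1963/18]
rounded: [148, 54, 109]

(1,1) stack=L1,L2,L4; from [0,0,0]:
+L1 (α=1/5) → [99/5, 101/5, 147/5]
+L2 (α=1/6) → [193/6, 166/3, 89/3]
+L4 (α=1/2) → [1615/12, 673/6, 400/3]
= [135, 112, 133]

at x=2,y=0 over L1,L2,L4,L5:
L1 α=1/6: [173/6, 81/2, 31/6]
L2 α=7/8: [4247/48, 2937/16, 3769/48]
L4 α=3/5: [16919/120, 3657/40, 2885/24]
L5 α=1/2: [35639/240, 4577/80, 6149/48]
rounded: [148, 57, 128]

at x=0,y=0 over L1,L2,L4,L5:
after L1 α=1/2: [77, 77/2, 107/2]
after L2 α=1/6: [307/3, 619/12, 871/12]
after L4 α=1/3: [1331/9, 979/18, 1963/18]
after L5 α=3/4: [2083/18, 8161/72, 8821/72]
→ [116, 113, 123]

query (2,0) [L1,L2,L4,L5,L6] — begin 0,0,0
after L1 α=1/6: [173/6, 81/2, 31/6]
after L2 α=7/8: [4247/48, 2937/16, 3769/48]
after L4 α=3/5: [16919/120, 3657/40, 2885/24]
after L5 α=1/2: [35639/240, 4577/80, 6149/48]
after L6 α=1/4: [39799/320, 20931/320, 9749/64]
rounded: [124, 65, 152]

at x=3,y=0 over L1,L2,L4,L5,L6:
after L1 α=1/3: [245/3, 241/3, 49/3]
after L2 α=2/3: [989/9, 1555/9, 1279/9]
after L4 α=5/6: [9899/54, 3355/54, 6949/54]
after L5 α=1/2: [19619/108, 4381/108, 20341/108]
after L6 α=5/6: [69299/648, 76741/648, 20341/648]
= [107, 118, 31]


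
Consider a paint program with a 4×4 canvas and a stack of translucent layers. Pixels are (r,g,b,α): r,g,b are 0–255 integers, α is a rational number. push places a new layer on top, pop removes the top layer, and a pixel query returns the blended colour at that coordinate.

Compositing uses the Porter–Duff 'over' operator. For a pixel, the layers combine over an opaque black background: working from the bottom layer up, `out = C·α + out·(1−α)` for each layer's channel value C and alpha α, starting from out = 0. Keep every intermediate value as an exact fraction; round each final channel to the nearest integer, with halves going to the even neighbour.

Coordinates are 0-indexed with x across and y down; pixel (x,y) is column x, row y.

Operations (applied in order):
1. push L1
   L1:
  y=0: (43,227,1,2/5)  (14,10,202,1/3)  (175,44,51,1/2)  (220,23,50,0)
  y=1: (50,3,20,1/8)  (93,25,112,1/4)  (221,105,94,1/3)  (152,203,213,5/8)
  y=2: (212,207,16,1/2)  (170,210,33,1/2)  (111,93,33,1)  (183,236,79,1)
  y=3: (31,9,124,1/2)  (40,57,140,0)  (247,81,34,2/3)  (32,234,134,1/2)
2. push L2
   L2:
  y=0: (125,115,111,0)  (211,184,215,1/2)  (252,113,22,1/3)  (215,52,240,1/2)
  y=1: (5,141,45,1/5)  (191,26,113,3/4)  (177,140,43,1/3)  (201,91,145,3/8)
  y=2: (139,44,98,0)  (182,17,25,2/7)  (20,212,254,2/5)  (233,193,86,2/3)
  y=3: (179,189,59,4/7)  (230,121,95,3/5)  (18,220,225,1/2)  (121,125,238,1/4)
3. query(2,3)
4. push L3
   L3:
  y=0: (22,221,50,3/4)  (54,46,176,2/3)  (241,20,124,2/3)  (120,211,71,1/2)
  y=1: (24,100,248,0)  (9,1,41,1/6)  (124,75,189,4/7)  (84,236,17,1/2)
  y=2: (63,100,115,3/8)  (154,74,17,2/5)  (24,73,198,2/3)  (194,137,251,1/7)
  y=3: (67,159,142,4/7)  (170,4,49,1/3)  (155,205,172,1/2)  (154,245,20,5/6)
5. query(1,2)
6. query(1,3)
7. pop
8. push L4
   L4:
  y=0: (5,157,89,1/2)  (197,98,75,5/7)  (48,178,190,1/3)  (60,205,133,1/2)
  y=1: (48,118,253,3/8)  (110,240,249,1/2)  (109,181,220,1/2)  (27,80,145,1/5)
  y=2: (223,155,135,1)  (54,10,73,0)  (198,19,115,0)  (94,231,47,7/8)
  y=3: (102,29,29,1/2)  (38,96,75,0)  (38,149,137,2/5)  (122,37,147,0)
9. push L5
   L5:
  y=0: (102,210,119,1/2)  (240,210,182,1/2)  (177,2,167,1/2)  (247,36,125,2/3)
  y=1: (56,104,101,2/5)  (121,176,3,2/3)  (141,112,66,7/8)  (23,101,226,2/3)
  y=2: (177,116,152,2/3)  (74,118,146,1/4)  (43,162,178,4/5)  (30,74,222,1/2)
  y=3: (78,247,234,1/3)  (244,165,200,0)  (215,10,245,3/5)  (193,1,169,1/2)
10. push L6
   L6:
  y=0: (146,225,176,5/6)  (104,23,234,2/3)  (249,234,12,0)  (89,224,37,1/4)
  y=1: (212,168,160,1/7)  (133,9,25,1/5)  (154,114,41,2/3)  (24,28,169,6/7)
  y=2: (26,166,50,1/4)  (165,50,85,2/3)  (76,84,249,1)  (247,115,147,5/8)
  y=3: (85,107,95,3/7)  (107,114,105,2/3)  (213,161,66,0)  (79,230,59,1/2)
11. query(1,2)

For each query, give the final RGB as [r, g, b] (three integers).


at x=2,y=3 over L1,L2:
+L1 (α=2/3) → [494/3, 54, 68/3]
+L2 (α=1/2) → [274/3, 137, 743/6]
rounded: [91, 137, 124]

(1,2) stack=L1,L2,L3; from [0,0,0]:
+L1 (α=1/2) → [85, 105, 33/2]
+L2 (α=2/7) → [789/7, 559/7, 265/14]
+L3 (α=2/5) → [4523/35, 2713/35, 1271/70]
= [129, 78, 18]

at x=1,y=3 over L1,L2,L3:
+L1 (α=0) → [0, 0, 0]
+L2 (α=3/5) → [138, 363/5, 57]
+L3 (α=1/3) → [446/3, 746/15, 163/3]
= [149, 50, 54]

(1,2) stack=L1,L2,L4,L5,L6; from [0,0,0]:
+L1 (α=1/2) → [85, 105, 33/2]
+L2 (α=2/7) → [789/7, 559/7, 265/14]
+L4 (α=0) → [789/7, 559/7, 265/14]
+L5 (α=1/4) → [2885/28, 2503/28, 2839/56]
+L6 (α=2/3) → [12125/84, 5303/84, 12359/168]
rounded: [144, 63, 74]


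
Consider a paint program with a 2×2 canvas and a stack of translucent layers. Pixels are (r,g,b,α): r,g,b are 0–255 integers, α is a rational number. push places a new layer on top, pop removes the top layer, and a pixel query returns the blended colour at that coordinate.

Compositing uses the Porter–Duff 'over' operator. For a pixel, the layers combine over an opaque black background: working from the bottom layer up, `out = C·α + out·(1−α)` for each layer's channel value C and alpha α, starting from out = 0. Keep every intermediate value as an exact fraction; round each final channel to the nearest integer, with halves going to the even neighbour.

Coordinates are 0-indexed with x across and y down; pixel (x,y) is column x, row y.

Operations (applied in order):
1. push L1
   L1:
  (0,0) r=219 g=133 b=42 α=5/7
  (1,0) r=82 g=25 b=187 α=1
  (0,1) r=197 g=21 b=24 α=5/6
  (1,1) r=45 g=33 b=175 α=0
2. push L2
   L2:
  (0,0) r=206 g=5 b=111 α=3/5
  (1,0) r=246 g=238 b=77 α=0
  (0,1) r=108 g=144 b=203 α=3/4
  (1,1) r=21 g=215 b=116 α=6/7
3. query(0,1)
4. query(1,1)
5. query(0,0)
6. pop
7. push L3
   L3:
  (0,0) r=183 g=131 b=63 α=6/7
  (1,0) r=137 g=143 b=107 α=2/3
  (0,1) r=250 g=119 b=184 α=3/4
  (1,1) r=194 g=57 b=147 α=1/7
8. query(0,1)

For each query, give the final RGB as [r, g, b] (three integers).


(0,1) stack=L1,L2; from [0,0,0]:
+L1 (α=5/6) → [985/6, 35/2, 20]
+L2 (α=3/4) → [2929/24, 899/8, 629/4]
rounded: [122, 112, 157]

(1,1) stack=L1,L2; from [0,0,0]:
+L1 (α=0) → [0, 0, 0]
+L2 (α=6/7) → [18, 1290/7, 696/7]
rounded: [18, 184, 99]

query (0,0) [L1,L2] — begin 0,0,0
after L1 α=5/7: [1095/7, 95, 30]
after L2 α=3/5: [6516/35, 41, 393/5]
rounded: [186, 41, 79]

query (0,1) [L1,L3] — begin 0,0,0
+L1 (α=5/6) → [985/6, 35/2, 20]
+L3 (α=3/4) → [5485/24, 749/8, 143]
= [229, 94, 143]


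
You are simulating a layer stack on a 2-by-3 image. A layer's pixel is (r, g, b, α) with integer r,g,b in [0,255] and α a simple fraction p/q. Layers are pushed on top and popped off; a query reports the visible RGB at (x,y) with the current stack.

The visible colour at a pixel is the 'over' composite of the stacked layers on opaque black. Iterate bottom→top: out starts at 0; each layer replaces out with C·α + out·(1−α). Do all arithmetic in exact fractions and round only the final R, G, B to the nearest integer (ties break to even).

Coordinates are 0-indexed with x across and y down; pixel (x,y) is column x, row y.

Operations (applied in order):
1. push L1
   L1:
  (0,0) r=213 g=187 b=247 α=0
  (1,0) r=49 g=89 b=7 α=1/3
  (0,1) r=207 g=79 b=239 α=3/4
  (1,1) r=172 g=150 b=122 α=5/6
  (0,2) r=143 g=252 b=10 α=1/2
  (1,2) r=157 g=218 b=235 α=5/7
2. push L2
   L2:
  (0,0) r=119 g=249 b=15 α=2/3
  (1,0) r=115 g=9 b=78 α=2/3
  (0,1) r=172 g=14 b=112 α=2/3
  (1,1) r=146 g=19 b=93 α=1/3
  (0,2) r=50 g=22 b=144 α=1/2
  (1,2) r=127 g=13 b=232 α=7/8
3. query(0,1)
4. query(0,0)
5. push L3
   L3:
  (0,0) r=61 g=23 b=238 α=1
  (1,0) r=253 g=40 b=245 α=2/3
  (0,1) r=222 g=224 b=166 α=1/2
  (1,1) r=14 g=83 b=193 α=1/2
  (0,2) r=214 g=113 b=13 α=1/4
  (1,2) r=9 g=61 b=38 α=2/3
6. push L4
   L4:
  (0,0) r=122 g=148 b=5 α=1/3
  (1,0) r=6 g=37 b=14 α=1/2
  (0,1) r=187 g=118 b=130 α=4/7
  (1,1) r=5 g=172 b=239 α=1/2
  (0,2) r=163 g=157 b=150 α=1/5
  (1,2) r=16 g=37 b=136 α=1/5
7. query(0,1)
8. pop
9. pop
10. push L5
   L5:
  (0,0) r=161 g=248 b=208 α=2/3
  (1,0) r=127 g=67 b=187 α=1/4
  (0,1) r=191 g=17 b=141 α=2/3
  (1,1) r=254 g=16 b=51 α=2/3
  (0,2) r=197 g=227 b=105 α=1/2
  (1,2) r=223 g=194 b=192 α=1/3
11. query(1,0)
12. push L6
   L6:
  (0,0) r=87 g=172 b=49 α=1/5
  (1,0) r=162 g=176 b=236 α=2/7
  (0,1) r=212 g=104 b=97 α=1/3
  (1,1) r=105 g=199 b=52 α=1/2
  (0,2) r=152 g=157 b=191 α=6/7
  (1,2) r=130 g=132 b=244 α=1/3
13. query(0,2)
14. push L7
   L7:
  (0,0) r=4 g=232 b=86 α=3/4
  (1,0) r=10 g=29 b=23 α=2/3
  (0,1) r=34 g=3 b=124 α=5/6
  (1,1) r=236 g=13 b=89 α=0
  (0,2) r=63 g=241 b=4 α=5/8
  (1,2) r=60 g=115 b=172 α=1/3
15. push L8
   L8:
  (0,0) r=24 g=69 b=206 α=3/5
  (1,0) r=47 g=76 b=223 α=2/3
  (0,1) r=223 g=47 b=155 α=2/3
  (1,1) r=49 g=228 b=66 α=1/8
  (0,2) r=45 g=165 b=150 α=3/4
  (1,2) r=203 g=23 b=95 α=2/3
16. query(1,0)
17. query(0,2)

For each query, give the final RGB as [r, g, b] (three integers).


query (0,1) [L1,L2] — begin 0,0,0
+L1 (α=3/4) → [621/4, 237/4, 717/4]
+L2 (α=2/3) → [1997/12, 349/12, 1613/12]
= [166, 29, 134]

(0,0) stack=L1,L2; from [0,0,0]:
L1 α=0: [0, 0, 0]
L2 α=2/3: [238/3, 166, 10]
rounded: [79, 166, 10]

(0,1) stack=L1,L2,L3,L4; from [0,0,0]:
after L1 α=3/4: [621/4, 237/4, 717/4]
after L2 α=2/3: [1997/12, 349/12, 1613/12]
after L3 α=1/2: [4661/24, 3037/24, 3605/24]
after L4 α=4/7: [10645/56, 6813/56, 7765/56]
= [190, 122, 139]

(1,0) stack=L1,L2,L5; from [0,0,0]:
+L1 (α=1/3) → [49/3, 89/3, 7/3]
+L2 (α=2/3) → [739/9, 143/9, 475/9]
+L5 (α=1/4) → [280/3, 86/3, 259/3]
→ [93, 29, 86]

at x=0,y=2 over L1,L2,L5,L6:
+L1 (α=1/2) → [143/2, 126, 5]
+L2 (α=1/2) → [243/4, 74, 149/2]
+L5 (α=1/2) → [1031/8, 301/2, 359/4]
+L6 (α=6/7) → [8327/56, 2185/14, 4943/28]
→ [149, 156, 177]

(1,0) stack=L1,L2,L5,L6,L7,L8; from [0,0,0]:
+L1 (α=1/3) → [49/3, 89/3, 7/3]
+L2 (α=2/3) → [739/9, 143/9, 475/9]
+L5 (α=1/4) → [280/3, 86/3, 259/3]
+L6 (α=2/7) → [2372/21, 1486/21, 2711/21]
+L7 (α=2/3) → [2792/63, 2704/63, 3677/63]
+L8 (α=2/3) → [8714/189, 12280/189, 31775/189]
rounded: [46, 65, 168]

at x=0,y=2 over L1,L2,L5,L6,L7,L8:
+L1 (α=1/2) → [143/2, 126, 5]
+L2 (α=1/2) → [243/4, 74, 149/2]
+L5 (α=1/2) → [1031/8, 301/2, 359/4]
+L6 (α=6/7) → [8327/56, 2185/14, 4943/28]
+L7 (α=5/8) → [42621/448, 23425/112, 15389/224]
+L8 (α=3/4) → [103101/1792, 78865/448, 116189/896]
→ [58, 176, 130]


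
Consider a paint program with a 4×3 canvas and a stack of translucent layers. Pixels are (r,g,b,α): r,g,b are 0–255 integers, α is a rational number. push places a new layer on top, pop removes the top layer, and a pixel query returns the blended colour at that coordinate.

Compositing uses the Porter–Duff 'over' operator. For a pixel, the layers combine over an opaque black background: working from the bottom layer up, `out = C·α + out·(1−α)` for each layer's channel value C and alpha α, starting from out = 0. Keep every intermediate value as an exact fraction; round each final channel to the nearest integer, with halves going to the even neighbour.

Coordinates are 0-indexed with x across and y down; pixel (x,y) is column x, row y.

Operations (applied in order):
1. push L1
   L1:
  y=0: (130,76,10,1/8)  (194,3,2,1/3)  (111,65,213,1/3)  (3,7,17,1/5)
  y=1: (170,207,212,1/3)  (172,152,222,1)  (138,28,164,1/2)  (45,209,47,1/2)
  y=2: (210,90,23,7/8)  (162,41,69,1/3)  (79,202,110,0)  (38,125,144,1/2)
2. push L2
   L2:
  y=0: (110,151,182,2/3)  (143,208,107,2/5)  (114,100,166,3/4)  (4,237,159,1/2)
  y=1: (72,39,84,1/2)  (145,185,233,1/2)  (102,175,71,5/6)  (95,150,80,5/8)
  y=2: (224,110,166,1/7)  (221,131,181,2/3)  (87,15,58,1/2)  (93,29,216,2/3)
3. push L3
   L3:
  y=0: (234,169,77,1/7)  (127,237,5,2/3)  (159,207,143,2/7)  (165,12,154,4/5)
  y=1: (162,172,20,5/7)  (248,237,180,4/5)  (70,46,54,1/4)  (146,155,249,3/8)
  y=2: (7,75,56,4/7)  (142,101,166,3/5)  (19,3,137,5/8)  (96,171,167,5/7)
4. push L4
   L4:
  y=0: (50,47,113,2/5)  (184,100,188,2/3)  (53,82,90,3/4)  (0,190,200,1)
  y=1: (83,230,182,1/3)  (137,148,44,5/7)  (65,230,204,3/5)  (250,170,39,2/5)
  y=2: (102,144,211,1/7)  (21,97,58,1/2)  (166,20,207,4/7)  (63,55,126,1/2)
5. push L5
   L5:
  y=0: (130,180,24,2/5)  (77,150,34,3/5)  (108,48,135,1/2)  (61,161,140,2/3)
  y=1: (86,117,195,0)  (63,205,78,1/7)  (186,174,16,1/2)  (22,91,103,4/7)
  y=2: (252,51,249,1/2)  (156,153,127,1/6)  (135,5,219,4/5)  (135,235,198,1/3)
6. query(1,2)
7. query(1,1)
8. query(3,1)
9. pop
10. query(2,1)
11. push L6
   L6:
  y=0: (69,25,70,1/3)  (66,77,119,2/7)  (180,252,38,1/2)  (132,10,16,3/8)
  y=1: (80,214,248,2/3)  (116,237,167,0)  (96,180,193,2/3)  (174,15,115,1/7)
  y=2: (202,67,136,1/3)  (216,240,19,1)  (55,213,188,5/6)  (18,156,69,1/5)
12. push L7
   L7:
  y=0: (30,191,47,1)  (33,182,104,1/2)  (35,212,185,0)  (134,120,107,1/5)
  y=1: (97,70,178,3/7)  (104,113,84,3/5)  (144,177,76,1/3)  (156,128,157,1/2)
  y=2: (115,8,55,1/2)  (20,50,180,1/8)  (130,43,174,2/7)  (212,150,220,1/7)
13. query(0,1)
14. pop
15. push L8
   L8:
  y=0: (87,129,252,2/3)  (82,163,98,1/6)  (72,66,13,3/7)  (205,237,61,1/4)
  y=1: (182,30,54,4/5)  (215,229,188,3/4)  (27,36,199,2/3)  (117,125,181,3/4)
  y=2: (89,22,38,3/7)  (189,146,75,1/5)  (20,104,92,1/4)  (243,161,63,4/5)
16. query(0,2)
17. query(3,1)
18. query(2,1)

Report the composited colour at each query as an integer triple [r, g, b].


at x=1,y=2 over L1,L2,L3,L4,L5:
after L1 α=1/3: [54, 41/3, 23]
after L2 α=2/3: [496/3, 827/9, 385/3]
after L3 α=3/5: [454/3, 4381/45, 2264/15]
after L4 α=1/2: [517/6, 4373/45, 1567/15]
after L5 α=1/6: [3521/36, 2875/27, 974/9]
= [98, 106, 108]

at x=1,y=1 over L1,L2,L3,L4,L5:
+L1 (α=1) → [172, 152, 222]
+L2 (α=1/2) → [317/2, 337/2, 455/2]
+L3 (α=4/5) → [2301/10, 2233/10, 379/2]
+L4 (α=5/7) → [818/5, 5933/35, 599/7]
+L5 (α=1/7) → [5223/35, 42773/245, 4140/49]
→ [149, 175, 84]

(3,1) stack=L1,L2,L3,L4,L5; from [0,0,0]:
after L1 α=1/2: [45/2, 209/2, 47/2]
after L2 α=5/8: [1085/16, 2127/16, 941/16]
after L3 α=3/8: [12433/128, 18075/128, 16657/128]
after L4 α=2/5: [101299/640, 19549/128, 11991/128]
after L5 α=4/7: [360217/4480, 105239/896, 88709/896]
= [80, 117, 99]

(2,1) stack=L1,L2,L3,L4; from [0,0,0]:
after L1 α=1/2: [69, 14, 82]
after L2 α=5/6: [193/2, 889/6, 437/6]
after L3 α=1/4: [719/8, 981/8, 545/8]
after L4 α=3/5: [1499/20, 3741/20, 2993/20]
→ [75, 187, 150]

at x=0,y=1 over L1,L2,L3,L4,L6,L7:
after L1 α=1/3: [170/3, 69, 212/3]
after L2 α=1/2: [193/3, 54, 232/3]
after L3 α=5/7: [2816/21, 968/7, 764/21]
after L4 α=1/3: [7375/63, 1182/7, 5350/63]
after L6 α=2/3: [17455/189, 4178/21, 36598/189]
after L7 α=3/7: [124819/1323, 21122/147, 247318/1323]
= [94, 144, 187]

(0,2) stack=L1,L2,L3,L4,L6,L8; from [0,0,0]:
L1 α=7/8: [735/4, 315/4, 161/8]
L2 α=1/7: [379/2, 1165/14, 1147/28]
L3 α=4/7: [1193/14, 7695/98, 9713/196]
L4 α=1/7: [4293/49, 30141/343, 49817/686]
L6 α=1/3: [18484/147, 83263/1029, 32155/343]
L8 α=3/7: [113185/1029, 400966/7203, 167722/2401]
→ [110, 56, 70]

at x=3,y=1 over L1,L2,L3,L4,L6,L8:
+L1 (α=1/2) → [45/2, 209/2, 47/2]
+L2 (α=5/8) → [1085/16, 2127/16, 941/16]
+L3 (α=3/8) → [12433/128, 18075/128, 16657/128]
+L4 (α=2/5) → [101299/640, 19549/128, 11991/128]
+L6 (α=1/7) → [359577/2240, 59607/448, 43333/448]
+L8 (α=3/4) → [1145817/8960, 227607/1792, 286597/1792]
rounded: [128, 127, 160]

at x=2,y=1 over L1,L2,L3,L4,L6,L8:
after L1 α=1/2: [69, 14, 82]
after L2 α=5/6: [193/2, 889/6, 437/6]
after L3 α=1/4: [719/8, 981/8, 545/8]
after L4 α=3/5: [1499/20, 3741/20, 2993/20]
after L6 α=2/3: [5339/60, 3647/20, 3571/20]
after L8 α=2/3: [8579/180, 5087/60, 11531/60]
= [48, 85, 192]


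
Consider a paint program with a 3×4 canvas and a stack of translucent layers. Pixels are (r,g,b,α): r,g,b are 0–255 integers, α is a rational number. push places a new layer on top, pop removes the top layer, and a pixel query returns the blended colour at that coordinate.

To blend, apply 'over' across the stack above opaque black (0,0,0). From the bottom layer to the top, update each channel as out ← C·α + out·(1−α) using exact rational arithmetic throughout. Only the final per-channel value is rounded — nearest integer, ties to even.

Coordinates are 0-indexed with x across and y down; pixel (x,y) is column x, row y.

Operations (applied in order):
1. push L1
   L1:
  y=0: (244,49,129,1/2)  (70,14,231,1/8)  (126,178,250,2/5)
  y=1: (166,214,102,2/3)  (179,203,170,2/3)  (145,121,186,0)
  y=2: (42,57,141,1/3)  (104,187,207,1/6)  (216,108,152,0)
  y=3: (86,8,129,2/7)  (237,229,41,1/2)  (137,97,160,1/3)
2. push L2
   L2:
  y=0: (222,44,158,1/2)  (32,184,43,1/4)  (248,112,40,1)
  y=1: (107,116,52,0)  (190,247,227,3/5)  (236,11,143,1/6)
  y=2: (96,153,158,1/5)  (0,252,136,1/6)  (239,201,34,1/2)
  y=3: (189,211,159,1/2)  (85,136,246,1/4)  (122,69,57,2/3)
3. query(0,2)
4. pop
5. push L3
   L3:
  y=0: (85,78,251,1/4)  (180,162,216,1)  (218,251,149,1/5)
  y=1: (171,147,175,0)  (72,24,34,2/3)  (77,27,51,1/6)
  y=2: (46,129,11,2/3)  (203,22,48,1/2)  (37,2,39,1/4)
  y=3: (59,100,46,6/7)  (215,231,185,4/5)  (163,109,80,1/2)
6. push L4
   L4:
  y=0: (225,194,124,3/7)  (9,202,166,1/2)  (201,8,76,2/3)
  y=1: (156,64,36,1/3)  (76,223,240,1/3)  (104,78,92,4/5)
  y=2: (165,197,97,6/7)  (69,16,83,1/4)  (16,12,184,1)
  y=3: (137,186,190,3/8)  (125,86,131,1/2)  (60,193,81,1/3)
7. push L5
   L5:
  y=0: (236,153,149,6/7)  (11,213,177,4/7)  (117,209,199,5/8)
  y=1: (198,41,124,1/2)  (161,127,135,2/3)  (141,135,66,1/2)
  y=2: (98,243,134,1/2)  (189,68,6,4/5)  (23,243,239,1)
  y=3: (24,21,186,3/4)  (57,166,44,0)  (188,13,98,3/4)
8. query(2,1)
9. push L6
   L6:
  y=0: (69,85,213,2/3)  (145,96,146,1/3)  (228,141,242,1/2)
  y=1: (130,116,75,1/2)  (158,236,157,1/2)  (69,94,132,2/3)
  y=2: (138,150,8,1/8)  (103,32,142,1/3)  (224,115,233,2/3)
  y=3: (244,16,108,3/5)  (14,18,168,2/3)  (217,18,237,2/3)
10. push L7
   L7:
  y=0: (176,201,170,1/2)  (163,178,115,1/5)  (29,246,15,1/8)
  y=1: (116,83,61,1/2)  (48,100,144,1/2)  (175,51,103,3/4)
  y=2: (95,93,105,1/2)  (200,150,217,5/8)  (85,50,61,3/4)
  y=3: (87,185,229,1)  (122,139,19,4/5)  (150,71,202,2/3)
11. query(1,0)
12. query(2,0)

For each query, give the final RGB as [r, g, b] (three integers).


at x=0,y=2 over L1,L2:
after L1 α=1/3: [14, 19, 47]
after L2 α=1/5: [152/5, 229/5, 346/5]
rounded: [30, 46, 69]

at x=2,y=1 over L1,L3,L4,L5:
L1 α=0: [0, 0, 0]
L3 α=1/6: [77/6, 9/2, 17/2]
L4 α=4/5: [2573/30, 633/10, 753/10]
L5 α=1/2: [6803/60, 1983/20, 1413/20]
rounded: [113, 99, 71]

(1,0) stack=L1,L3,L4,L5,L6,L7; from [0,0,0]:
+L1 (α=1/8) → [35/4, 7/4, 231/8]
+L3 (α=1) → [180, 162, 216]
+L4 (α=1/2) → [189/2, 182, 191]
+L5 (α=4/7) → [655/14, 1398/7, 183]
+L6 (α=1/3) → [1670/21, 1156/7, 512/3]
+L7 (α=1/5) → [10103/105, 1174/7, 2393/15]
→ [96, 168, 160]

query (2,0) [L1,L3,L4,L5,L6,L7] — begin 0,0,0
L1 α=2/5: [252/5, 356/5, 100]
L3 α=1/5: [2098/25, 2679/25, 549/5]
L4 α=2/3: [12148/75, 3079/75, 1309/15]
L5 α=5/8: [26773/200, 7301/50, 1571/10]
L6 α=1/2: [72373/400, 14351/100, 3991/20]
L7 α=1/8: [518211/3200, 125057/800, 28237/160]
→ [162, 156, 176]


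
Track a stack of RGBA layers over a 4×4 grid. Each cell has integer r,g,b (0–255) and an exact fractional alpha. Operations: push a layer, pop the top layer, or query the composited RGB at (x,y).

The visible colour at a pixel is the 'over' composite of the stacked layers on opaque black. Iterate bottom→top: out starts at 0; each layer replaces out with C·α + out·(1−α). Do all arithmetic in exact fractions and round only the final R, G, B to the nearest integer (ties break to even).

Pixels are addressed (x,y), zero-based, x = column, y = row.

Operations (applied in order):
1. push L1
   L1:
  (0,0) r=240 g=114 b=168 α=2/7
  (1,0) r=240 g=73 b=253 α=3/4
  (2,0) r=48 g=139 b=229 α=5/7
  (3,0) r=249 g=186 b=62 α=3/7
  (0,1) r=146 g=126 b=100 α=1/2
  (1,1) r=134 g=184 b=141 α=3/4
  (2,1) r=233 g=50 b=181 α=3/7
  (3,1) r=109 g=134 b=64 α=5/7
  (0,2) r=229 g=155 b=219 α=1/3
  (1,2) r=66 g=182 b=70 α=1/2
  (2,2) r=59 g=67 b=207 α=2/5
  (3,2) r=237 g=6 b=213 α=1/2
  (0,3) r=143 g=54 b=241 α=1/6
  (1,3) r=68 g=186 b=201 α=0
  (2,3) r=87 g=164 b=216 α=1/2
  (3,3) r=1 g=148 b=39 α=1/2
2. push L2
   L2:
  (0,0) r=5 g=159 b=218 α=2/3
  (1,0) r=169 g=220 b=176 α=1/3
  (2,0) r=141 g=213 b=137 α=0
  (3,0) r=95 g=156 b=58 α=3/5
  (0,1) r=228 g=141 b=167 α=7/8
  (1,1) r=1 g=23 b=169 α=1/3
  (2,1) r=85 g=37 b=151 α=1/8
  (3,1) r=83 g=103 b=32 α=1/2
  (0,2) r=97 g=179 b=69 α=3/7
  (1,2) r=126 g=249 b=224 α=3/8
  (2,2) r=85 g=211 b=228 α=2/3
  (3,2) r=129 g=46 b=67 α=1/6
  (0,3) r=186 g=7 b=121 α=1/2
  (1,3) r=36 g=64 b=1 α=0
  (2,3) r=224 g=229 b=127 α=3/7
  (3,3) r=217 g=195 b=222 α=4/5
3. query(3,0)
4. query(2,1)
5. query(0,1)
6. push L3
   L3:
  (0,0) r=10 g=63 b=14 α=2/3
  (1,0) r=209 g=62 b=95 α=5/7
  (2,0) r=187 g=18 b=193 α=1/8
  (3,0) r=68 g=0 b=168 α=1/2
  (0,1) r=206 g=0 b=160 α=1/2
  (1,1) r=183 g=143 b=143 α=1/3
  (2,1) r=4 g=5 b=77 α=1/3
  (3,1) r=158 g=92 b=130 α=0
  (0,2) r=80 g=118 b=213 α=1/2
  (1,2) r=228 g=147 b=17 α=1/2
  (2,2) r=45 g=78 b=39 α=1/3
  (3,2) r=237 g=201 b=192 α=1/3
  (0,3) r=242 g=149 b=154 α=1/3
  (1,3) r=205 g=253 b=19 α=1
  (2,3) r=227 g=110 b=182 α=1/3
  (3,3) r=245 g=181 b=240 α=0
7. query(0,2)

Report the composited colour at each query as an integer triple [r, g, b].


query (3,0) [L1,L2] — begin 0,0,0
L1 α=3/7: [747/7, 558/7, 186/7]
L2 α=3/5: [3489/35, 4392/35, 318/7]
rounded: [100, 125, 45]

(2,1) stack=L1,L2; from [0,0,0]:
+L1 (α=3/7) → [699/7, 150/7, 543/7]
+L2 (α=1/8) → [98, 187/8, 347/4]
→ [98, 23, 87]

(0,1) stack=L1,L2; from [0,0,0]:
after L1 α=1/2: [73, 63, 50]
after L2 α=7/8: [1669/8, 525/4, 1219/8]
→ [209, 131, 152]

(0,2) stack=L1,L2,L3; from [0,0,0]:
+L1 (α=1/3) → [229/3, 155/3, 73]
+L2 (α=3/7) → [1789/21, 2231/21, 499/7]
+L3 (α=1/2) → [3469/42, 4709/42, 995/7]
→ [83, 112, 142]


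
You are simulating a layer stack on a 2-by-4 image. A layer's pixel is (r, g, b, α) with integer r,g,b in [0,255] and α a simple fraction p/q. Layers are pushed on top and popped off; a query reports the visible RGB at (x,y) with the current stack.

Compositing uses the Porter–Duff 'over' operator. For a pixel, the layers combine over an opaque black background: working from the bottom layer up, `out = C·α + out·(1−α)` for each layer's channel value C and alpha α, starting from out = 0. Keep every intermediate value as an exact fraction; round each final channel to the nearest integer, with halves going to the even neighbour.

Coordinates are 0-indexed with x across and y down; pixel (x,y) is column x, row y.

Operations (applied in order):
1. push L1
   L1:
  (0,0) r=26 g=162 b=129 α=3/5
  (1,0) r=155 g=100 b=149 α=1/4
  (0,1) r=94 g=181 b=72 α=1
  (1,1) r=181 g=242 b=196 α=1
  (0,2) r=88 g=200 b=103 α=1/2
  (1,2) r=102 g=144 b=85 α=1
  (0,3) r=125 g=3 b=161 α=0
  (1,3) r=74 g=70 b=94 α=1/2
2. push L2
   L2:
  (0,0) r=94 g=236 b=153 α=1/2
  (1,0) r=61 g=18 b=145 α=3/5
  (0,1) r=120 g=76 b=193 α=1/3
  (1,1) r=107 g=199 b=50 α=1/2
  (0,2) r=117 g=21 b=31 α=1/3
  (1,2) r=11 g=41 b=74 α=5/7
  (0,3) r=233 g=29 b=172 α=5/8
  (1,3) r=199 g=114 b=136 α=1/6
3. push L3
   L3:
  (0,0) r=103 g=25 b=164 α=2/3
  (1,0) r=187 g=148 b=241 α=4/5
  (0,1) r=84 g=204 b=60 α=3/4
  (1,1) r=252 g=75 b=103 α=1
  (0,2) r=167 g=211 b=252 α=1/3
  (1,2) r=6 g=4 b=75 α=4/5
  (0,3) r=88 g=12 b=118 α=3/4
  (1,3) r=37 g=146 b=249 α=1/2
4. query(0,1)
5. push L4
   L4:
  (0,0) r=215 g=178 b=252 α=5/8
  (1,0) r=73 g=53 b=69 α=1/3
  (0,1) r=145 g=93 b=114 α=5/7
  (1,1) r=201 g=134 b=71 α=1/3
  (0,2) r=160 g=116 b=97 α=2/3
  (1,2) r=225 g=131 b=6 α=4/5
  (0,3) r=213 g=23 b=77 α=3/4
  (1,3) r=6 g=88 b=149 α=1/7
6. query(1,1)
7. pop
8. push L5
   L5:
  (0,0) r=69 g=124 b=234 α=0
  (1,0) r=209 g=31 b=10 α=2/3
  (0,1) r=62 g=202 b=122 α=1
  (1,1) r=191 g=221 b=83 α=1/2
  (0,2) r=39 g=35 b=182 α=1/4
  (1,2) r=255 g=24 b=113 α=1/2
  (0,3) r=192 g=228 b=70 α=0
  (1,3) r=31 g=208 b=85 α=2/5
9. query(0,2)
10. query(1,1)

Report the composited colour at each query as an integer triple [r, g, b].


query (0,1) [L1,L2,L3] — begin 0,0,0
+L1 (α=1) → [94, 181, 72]
+L2 (α=1/3) → [308/3, 146, 337/3]
+L3 (α=3/4) → [266/3, 379/2, 877/12]
= [89, 190, 73]

query (1,1) [L1,L2,L3,L4] — begin 0,0,0
L1 α=1: [181, 242, 196]
L2 α=1/2: [144, 441/2, 123]
L3 α=1: [252, 75, 103]
L4 α=1/3: [235, 284/3, 277/3]
→ [235, 95, 92]

query (0,2) [L1,L2,L3,L5] — begin 0,0,0
+L1 (α=1/2) → [44, 100, 103/2]
+L2 (α=1/3) → [205/3, 221/3, 134/3]
+L3 (α=1/3) → [911/9, 1075/9, 1024/9]
+L5 (α=1/4) → [257/3, 295/3, 785/6]
rounded: [86, 98, 131]

query (1,1) [L1,L2,L3,L5] — begin 0,0,0
after L1 α=1: [181, 242, 196]
after L2 α=1/2: [144, 441/2, 123]
after L3 α=1: [252, 75, 103]
after L5 α=1/2: [443/2, 148, 93]
rounded: [222, 148, 93]


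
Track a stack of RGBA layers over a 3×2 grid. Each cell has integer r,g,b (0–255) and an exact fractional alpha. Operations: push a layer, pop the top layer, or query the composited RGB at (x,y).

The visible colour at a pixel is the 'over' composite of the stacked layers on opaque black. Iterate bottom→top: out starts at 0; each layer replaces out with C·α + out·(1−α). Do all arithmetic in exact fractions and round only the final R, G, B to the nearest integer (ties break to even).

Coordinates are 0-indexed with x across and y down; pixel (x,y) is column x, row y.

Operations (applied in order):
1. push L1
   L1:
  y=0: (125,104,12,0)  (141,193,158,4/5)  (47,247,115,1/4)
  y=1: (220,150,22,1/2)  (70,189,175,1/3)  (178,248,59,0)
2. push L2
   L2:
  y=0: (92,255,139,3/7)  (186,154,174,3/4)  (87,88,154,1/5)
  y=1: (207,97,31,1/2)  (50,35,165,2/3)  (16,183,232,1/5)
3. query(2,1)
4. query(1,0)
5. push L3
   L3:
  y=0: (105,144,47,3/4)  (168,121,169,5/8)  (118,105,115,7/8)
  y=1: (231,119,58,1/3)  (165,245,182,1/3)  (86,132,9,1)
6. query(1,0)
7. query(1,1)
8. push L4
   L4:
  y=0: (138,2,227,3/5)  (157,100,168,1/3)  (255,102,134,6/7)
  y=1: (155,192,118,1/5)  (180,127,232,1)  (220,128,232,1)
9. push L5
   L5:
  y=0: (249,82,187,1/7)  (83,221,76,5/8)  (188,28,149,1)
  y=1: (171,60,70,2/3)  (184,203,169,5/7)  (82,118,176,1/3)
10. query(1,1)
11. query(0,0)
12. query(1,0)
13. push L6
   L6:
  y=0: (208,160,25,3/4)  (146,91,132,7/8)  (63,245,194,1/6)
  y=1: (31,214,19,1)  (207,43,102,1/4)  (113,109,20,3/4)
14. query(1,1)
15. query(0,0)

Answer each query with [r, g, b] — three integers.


(2,1) stack=L1,L2; from [0,0,0]:
after L1 α=0: [0, 0, 0]
after L2 α=1/5: [16/5, 183/5, 232/5]
= [3, 37, 46]

query (1,0) [L1,L2] — begin 0,0,0
+L1 (α=4/5) → [564/5, 772/5, 632/5]
+L2 (α=3/4) → [1677/10, 1541/10, 1621/10]
= [168, 154, 162]

at x=1,y=0 over L1,L2,L3:
+L1 (α=4/5) → [564/5, 772/5, 632/5]
+L2 (α=3/4) → [1677/10, 1541/10, 1621/10]
+L3 (α=5/8) → [13431/80, 10673/80, 13313/80]
= [168, 133, 166]

(1,1) stack=L1,L2,L3; from [0,0,0]:
L1 α=1/3: [70/3, 63, 175/3]
L2 α=2/3: [370/9, 133/3, 1165/9]
L3 α=1/3: [2225/27, 1001/9, 3968/27]
= [82, 111, 147]

(1,1) stack=L1,L2,L3,L4,L5; from [0,0,0]:
L1 α=1/3: [70/3, 63, 175/3]
L2 α=2/3: [370/9, 133/3, 1165/9]
L3 α=1/3: [2225/27, 1001/9, 3968/27]
L4 α=1: [180, 127, 232]
L5 α=5/7: [1280/7, 1269/7, 187]
rounded: [183, 181, 187]

at x=0,y=0 over L1,L2,L3,L4,L5:
after L1 α=0: [0, 0, 0]
after L2 α=3/7: [276/7, 765/7, 417/7]
after L3 α=3/4: [2481/28, 3789/28, 351/7]
after L4 α=3/5: [8277/70, 3873/70, 5469/35]
after L5 α=1/7: [33546/245, 14489/245, 39359/245]
rounded: [137, 59, 161]

query (1,0) [L1,L2,L3,L4,L5] — begin 0,0,0
+L1 (α=4/5) → [564/5, 772/5, 632/5]
+L2 (α=3/4) → [1677/10, 1541/10, 1621/10]
+L3 (α=5/8) → [13431/80, 10673/80, 13313/80]
+L4 (α=1/3) → [19711/120, 4891/40, 20033/120]
+L5 (α=5/8) → [36311/320, 58873/320, 35233/320]
→ [113, 184, 110]

(1,1) stack=L1,L2,L3,L4,L5,L6; from [0,0,0]:
+L1 (α=1/3) → [70/3, 63, 175/3]
+L2 (α=2/3) → [370/9, 133/3, 1165/9]
+L3 (α=1/3) → [2225/27, 1001/9, 3968/27]
+L4 (α=1) → [180, 127, 232]
+L5 (α=5/7) → [1280/7, 1269/7, 187]
+L6 (α=1/4) → [5289/28, 1027/7, 663/4]
rounded: [189, 147, 166]

query (0,0) [L1,L2,L3,L4,L5,L6] — begin 0,0,0
L1 α=0: [0, 0, 0]
L2 α=3/7: [276/7, 765/7, 417/7]
L3 α=3/4: [2481/28, 3789/28, 351/7]
L4 α=3/5: [8277/70, 3873/70, 5469/35]
L5 α=1/7: [33546/245, 14489/245, 39359/245]
L6 α=3/4: [93213/490, 132089/980, 28867/490]
rounded: [190, 135, 59]


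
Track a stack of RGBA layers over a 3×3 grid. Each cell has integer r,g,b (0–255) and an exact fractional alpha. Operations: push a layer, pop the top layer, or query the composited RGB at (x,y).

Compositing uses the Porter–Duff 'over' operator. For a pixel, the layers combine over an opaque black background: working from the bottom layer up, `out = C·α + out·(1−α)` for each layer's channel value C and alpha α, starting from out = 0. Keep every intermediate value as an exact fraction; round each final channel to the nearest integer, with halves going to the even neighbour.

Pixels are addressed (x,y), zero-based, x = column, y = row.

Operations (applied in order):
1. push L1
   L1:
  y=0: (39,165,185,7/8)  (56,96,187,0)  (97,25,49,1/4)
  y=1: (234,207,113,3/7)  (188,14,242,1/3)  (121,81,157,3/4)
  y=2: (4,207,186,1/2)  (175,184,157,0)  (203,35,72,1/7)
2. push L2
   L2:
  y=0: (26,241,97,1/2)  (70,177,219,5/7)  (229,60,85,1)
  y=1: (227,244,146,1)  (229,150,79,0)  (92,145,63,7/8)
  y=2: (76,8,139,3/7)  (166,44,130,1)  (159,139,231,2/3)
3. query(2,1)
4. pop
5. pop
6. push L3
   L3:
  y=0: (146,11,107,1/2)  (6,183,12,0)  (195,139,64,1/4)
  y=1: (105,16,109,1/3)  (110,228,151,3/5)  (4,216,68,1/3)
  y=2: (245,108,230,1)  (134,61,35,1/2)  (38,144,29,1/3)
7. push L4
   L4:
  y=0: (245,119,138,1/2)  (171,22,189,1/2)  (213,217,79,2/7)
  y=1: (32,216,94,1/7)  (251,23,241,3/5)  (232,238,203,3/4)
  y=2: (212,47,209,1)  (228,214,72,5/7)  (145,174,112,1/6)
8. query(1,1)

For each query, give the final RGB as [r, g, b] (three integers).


query (2,1) [L1,L2] — begin 0,0,0
+L1 (α=3/4) → [363/4, 243/4, 471/4]
+L2 (α=7/8) → [2939/32, 4303/32, 2235/32]
= [92, 134, 70]

query (1,1) [L3,L4] — begin 0,0,0
L3 α=3/5: [66, 684/5, 453/5]
L4 α=3/5: [177, 1713/25, 4521/25]
rounded: [177, 69, 181]


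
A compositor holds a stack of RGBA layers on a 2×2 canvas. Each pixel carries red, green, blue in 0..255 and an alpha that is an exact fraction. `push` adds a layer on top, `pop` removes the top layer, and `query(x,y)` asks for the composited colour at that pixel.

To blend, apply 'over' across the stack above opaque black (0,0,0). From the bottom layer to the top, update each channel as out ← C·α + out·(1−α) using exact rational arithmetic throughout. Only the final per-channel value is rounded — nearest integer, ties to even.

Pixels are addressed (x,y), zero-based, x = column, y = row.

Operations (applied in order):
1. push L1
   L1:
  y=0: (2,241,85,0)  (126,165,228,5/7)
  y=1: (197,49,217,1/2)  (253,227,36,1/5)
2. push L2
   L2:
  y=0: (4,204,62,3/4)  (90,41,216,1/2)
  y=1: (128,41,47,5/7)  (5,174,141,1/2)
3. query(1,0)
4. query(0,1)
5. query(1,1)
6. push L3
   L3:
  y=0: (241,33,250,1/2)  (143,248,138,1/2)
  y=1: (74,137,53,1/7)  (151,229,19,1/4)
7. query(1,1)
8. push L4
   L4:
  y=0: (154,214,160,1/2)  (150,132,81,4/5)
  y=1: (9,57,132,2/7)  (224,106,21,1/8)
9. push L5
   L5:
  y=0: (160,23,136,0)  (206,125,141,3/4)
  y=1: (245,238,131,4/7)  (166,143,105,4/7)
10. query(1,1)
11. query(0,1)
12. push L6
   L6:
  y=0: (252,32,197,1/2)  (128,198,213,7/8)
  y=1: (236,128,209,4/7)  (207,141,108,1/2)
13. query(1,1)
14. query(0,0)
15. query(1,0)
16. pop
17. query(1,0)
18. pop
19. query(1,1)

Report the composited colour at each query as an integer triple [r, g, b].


at x=1,y=0 over L1,L2:
after L1 α=5/7: [90, 825/7, 1140/7]
after L2 α=1/2: [90, 556/7, 1326/7]
→ [90, 79, 189]

query (0,1) [L1,L2] — begin 0,0,0
+L1 (α=1/2) → [197/2, 49/2, 217/2]
+L2 (α=5/7) → [837/7, 254/7, 452/7]
= [120, 36, 65]

at x=1,y=1 over L1,L2:
L1 α=1/5: [253/5, 227/5, 36/5]
L2 α=1/2: [139/5, 1097/10, 741/10]
→ [28, 110, 74]

query (1,1) [L1,L2,L3] — begin 0,0,0
after L1 α=1/5: [253/5, 227/5, 36/5]
after L2 α=1/2: [139/5, 1097/10, 741/10]
after L3 α=1/4: [293/5, 5581/40, 2413/40]
= [59, 140, 60]

query (1,1) [L1,L2,L3,L4,L5] — begin 0,0,0
L1 α=1/5: [253/5, 227/5, 36/5]
L2 α=1/2: [139/5, 1097/10, 741/10]
L3 α=1/4: [293/5, 5581/40, 2413/40]
L4 α=1/8: [3171/40, 43307/320, 17731/320]
L5 α=4/7: [36073/280, 312961/2240, 26799/320]
= [129, 140, 84]

query (0,1) [L1,L2,L3,L4,L5] — begin 0,0,0
L1 α=1/2: [197/2, 49/2, 217/2]
L2 α=5/7: [837/7, 254/7, 452/7]
L3 α=1/7: [5540/49, 2483/49, 3083/49]
L4 α=2/7: [28582/343, 18001/343, 28351/343]
L5 α=4/7: [421886/2401, 380539/2401, 264785/2401]
→ [176, 158, 110]

(1,1) stack=L1,L2,L3,L4,L5,L6; from [0,0,0]:
L1 α=1/5: [253/5, 227/5, 36/5]
L2 α=1/2: [139/5, 1097/10, 741/10]
L3 α=1/4: [293/5, 5581/40, 2413/40]
L4 α=1/8: [3171/40, 43307/320, 17731/320]
L5 α=4/7: [36073/280, 312961/2240, 26799/320]
L6 α=1/2: [94033/560, 628801/4480, 61359/640]
= [168, 140, 96]

(0,0) stack=L1,L2,L3,L4,L5,L6; from [0,0,0]:
+L1 (α=0) → [0, 0, 0]
+L2 (α=3/4) → [3, 153, 93/2]
+L3 (α=1/2) → [122, 93, 593/4]
+L4 (α=1/2) → [138, 307/2, 1233/8]
+L5 (α=0) → [138, 307/2, 1233/8]
+L6 (α=1/2) → [195, 371/4, 2809/16]
→ [195, 93, 176]

(1,0) stack=L1,L2,L3,L4,L5,L6; from [0,0,0]:
L1 α=5/7: [90, 825/7, 1140/7]
L2 α=1/2: [90, 556/7, 1326/7]
L3 α=1/2: [233/2, 1146/7, 1146/7]
L4 α=4/5: [1433/10, 4842/35, 3414/35]
L5 α=3/4: [7613/40, 17967/140, 18219/140]
L6 α=7/8: [43453/320, 212007/1120, 226959/1120]
→ [136, 189, 203]

at x=1,y=0 over L1,L2,L3,L4,L5:
+L1 (α=5/7) → [90, 825/7, 1140/7]
+L2 (α=1/2) → [90, 556/7, 1326/7]
+L3 (α=1/2) → [233/2, 1146/7, 1146/7]
+L4 (α=4/5) → [1433/10, 4842/35, 3414/35]
+L5 (α=3/4) → [7613/40, 17967/140, 18219/140]
= [190, 128, 130]

at x=1,y=1 over L1,L2,L3,L4:
+L1 (α=1/5) → [253/5, 227/5, 36/5]
+L2 (α=1/2) → [139/5, 1097/10, 741/10]
+L3 (α=1/4) → [293/5, 5581/40, 2413/40]
+L4 (α=1/8) → [3171/40, 43307/320, 17731/320]
rounded: [79, 135, 55]
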